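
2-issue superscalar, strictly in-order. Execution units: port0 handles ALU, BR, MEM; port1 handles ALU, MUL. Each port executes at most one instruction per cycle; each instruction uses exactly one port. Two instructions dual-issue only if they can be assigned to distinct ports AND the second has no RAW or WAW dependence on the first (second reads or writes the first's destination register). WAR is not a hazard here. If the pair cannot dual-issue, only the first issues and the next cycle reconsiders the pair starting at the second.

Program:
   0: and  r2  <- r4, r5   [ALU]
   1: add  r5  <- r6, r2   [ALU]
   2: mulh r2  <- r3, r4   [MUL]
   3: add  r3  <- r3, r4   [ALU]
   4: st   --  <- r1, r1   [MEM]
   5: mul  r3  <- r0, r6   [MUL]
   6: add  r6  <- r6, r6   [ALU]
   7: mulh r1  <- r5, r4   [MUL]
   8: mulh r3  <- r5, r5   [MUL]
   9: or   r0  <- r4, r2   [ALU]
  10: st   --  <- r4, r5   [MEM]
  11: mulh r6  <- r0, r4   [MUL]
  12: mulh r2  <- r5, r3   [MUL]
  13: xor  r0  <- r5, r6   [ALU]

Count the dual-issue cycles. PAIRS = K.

PAIRS = 6

t=0 i0:and ; RAW r2
t=1 i1+i2:add/mulh ; 2-wide
t=2 i3+i4:add/st ; 2-wide
t=3 i5+i6:mul/add ; 2-wide
t=4 i7:mulh ; no-port MUL/MUL
t=5 i8+i9:mulh/or ; 2-wide
t=6 i10+i11:st/mulh ; 2-wide
t=7 i12+i13:mulh/xor ; 2-wide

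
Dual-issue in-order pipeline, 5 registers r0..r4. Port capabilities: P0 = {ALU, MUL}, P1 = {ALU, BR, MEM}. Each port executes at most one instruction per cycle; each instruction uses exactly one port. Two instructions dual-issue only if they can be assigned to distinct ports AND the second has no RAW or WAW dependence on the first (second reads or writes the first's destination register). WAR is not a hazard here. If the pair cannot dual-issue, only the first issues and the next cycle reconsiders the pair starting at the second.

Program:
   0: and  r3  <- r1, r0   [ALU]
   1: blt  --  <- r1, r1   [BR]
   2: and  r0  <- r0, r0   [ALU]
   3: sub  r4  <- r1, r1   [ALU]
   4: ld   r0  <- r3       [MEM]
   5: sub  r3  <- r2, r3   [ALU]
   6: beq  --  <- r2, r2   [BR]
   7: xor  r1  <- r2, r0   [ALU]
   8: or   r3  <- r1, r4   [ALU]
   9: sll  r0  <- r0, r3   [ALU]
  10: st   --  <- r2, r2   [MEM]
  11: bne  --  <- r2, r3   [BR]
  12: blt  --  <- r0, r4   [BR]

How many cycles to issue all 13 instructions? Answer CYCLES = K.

CYCLES = 8

c0: i0&i1 and.ALU+blt.BR  pair
c1: i2&i3 and.ALU+sub.ALU  pair
c2: i4&i5 ld.MEM+sub.ALU  pair
c3: i6&i7 beq.BR+xor.ALU  pair
c4: i8 or.ALU  RAW r3
c5: i9&i10 sll.ALU+st.MEM  pair
c6: i11 bne.BR  no-port BR/BR
c7: i12 blt.BR  tail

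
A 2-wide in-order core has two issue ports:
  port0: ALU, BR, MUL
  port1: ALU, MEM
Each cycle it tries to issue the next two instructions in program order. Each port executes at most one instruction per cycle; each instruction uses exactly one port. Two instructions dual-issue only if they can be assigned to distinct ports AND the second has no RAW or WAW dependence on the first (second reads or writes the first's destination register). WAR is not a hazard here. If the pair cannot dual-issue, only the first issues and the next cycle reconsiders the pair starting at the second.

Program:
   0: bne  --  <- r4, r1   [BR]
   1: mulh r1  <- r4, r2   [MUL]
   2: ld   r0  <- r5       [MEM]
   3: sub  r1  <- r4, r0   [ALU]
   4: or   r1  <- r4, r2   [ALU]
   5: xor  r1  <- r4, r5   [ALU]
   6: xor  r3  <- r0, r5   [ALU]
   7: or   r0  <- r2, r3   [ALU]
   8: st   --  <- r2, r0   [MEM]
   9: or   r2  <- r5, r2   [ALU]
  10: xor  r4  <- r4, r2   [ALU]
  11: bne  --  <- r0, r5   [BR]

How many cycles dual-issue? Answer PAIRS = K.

c0: i0 bne.BR  no-port BR/MUL
c1: i1&i2 mulh.MUL ld.MEM  dual
c2: i3 sub.ALU  WAW r1
c3: i4 or.ALU  WAW r1
c4: i5&i6 xor.ALU xor.ALU  dual
c5: i7 or.ALU  RAW r0
c6: i8&i9 st.MEM or.ALU  dual
c7: i10&i11 xor.ALU bne.BR  dual

PAIRS = 4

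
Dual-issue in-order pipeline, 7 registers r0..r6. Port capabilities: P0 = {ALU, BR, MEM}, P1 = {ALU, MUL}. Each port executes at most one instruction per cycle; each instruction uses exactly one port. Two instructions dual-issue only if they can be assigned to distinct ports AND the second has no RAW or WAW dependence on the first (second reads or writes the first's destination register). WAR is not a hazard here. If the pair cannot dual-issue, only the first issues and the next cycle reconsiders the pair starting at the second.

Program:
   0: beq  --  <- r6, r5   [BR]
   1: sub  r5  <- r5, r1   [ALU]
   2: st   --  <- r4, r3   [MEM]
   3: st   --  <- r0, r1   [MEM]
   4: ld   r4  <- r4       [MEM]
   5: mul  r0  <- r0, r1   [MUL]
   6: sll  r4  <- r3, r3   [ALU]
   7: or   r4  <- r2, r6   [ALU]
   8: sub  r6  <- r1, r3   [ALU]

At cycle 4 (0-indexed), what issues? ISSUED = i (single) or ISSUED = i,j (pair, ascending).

[0] i0,i1  beq;sub  -- pair
[1] i2  st  -- no-port MEM/MEM
[2] i3  st  -- no-port MEM/MEM
[3] i4,i5  ld;mul  -- pair
[4] i6  sll  -- WAW r4
[5] i7,i8  or;sub  -- pair

ISSUED = 6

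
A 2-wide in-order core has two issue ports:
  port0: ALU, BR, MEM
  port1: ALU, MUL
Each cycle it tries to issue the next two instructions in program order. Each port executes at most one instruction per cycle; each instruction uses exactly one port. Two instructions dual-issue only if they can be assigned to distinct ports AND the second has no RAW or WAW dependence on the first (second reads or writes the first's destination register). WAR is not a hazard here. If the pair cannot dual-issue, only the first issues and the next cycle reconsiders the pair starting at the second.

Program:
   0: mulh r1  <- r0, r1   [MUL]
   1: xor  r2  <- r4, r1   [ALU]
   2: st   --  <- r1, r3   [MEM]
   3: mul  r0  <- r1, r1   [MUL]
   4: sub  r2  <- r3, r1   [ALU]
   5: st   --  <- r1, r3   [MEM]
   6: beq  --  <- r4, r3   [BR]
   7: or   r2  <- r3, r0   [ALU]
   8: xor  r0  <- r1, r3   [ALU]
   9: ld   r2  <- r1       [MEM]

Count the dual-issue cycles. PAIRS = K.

0. mulh @i0  | RAW r1
1. xor st @i1+i2  | dual
2. mul sub @i3+i4  | dual
3. st @i5  | no-port MEM/BR
4. beq or @i6+i7  | dual
5. xor ld @i8+i9  | dual

PAIRS = 4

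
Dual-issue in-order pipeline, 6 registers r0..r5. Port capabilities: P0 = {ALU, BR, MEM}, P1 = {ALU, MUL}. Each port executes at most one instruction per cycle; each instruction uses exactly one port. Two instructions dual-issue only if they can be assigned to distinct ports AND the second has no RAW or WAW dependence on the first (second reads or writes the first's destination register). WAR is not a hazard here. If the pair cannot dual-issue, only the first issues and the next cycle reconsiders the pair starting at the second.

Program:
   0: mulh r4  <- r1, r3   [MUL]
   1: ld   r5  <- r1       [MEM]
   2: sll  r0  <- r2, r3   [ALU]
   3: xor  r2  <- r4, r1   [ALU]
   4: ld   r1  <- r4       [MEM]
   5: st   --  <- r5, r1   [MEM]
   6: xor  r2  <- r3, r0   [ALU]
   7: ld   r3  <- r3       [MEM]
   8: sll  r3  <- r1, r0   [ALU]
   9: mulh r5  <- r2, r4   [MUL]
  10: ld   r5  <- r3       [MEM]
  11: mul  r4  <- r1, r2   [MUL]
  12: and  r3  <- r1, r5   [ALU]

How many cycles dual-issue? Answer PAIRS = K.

PAIRS = 5

0. mulh;ld @i0&i1  | dual
1. sll;xor @i2&i3  | dual
2. ld @i4  | no-port MEM/MEM
3. st;xor @i5&i6  | dual
4. ld @i7  | WAW r3
5. sll;mulh @i8&i9  | dual
6. ld;mul @i10&i11  | dual
7. and @i12  | tail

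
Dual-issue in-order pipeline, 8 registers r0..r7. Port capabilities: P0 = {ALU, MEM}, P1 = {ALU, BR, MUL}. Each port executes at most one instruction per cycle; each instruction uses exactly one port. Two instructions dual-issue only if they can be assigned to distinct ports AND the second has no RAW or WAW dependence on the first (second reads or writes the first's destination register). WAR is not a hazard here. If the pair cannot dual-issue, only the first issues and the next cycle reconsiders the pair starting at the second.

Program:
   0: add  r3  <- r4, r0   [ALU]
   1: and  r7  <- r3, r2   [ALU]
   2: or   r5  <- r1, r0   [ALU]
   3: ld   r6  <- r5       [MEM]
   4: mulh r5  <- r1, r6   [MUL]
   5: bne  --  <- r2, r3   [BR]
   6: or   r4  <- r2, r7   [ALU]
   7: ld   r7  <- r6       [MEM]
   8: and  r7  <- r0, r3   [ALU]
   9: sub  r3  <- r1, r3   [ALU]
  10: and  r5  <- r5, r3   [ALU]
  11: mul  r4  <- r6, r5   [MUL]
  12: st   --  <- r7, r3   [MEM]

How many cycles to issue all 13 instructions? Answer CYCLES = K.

[0] i0  add  -- RAW r3
[1] i1/i2  and or  -- 2-wide
[2] i3  ld  -- RAW r6
[3] i4  mulh  -- no-port MUL/BR
[4] i5/i6  bne or  -- 2-wide
[5] i7  ld  -- WAW r7
[6] i8/i9  and sub  -- 2-wide
[7] i10  and  -- RAW r5
[8] i11/i12  mul st  -- 2-wide

CYCLES = 9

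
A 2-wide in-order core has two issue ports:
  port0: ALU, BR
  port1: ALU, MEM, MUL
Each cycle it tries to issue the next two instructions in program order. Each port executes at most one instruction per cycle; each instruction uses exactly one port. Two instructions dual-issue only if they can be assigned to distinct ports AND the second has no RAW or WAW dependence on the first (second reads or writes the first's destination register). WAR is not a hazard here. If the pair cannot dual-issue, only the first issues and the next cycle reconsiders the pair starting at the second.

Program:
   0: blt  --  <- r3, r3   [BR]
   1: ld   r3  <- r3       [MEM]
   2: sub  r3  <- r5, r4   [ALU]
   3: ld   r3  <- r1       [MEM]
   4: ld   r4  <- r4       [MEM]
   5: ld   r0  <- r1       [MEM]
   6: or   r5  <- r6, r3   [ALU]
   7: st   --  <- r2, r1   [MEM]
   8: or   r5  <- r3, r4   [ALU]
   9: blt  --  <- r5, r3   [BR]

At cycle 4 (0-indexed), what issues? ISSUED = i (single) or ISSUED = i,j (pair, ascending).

ISSUED = 5,6

#0 head=0: blt ld i0&i1 2-wide
#1 head=2: sub i2 WAW r3
#2 head=3: ld i3 no-port MEM/MEM
#3 head=4: ld i4 no-port MEM/MEM
#4 head=5: ld or i5&i6 2-wide
#5 head=7: st or i7&i8 2-wide
#6 head=9: blt i9 tail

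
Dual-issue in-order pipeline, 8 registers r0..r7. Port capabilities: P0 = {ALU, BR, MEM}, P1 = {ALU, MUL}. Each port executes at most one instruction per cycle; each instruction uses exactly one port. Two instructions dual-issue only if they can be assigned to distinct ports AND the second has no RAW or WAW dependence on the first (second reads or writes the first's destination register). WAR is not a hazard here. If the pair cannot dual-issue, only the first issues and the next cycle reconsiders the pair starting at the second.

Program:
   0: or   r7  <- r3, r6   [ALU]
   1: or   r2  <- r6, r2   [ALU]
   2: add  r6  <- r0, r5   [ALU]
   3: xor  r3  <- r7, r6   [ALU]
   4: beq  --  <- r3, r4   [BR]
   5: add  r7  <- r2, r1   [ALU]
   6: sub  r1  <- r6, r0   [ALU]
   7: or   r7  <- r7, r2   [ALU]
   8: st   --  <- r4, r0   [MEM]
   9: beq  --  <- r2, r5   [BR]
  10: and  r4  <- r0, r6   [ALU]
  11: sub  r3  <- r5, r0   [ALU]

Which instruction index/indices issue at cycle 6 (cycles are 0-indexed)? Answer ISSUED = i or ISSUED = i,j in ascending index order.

ISSUED = 9,10

#0 head=0: or/or i0&i1 dual
#1 head=2: add i2 RAW r6
#2 head=3: xor i3 RAW r3
#3 head=4: beq/add i4&i5 dual
#4 head=6: sub/or i6&i7 dual
#5 head=8: st i8 no-port MEM/BR
#6 head=9: beq/and i9&i10 dual
#7 head=11: sub i11 tail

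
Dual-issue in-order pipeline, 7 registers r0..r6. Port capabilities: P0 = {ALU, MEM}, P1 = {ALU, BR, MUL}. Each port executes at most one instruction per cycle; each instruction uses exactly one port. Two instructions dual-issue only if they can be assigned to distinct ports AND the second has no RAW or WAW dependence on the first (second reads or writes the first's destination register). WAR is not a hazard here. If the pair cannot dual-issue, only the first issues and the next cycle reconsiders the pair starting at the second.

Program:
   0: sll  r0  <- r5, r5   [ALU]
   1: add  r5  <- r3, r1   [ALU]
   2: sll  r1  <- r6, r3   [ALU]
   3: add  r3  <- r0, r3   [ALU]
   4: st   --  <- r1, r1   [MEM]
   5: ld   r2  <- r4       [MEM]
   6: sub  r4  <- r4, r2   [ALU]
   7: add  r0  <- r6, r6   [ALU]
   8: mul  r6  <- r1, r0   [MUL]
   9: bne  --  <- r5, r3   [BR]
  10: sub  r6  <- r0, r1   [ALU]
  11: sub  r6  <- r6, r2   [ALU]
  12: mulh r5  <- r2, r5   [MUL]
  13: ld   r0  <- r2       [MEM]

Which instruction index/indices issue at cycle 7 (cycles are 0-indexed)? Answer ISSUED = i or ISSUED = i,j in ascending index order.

#0 head=0: sll+add i0/i1 2-wide
#1 head=2: sll+add i2/i3 2-wide
#2 head=4: st i4 no-port MEM/MEM
#3 head=5: ld i5 RAW r2
#4 head=6: sub+add i6/i7 2-wide
#5 head=8: mul i8 no-port MUL/BR
#6 head=9: bne+sub i9/i10 2-wide
#7 head=11: sub+mulh i11/i12 2-wide
#8 head=13: ld i13 tail

ISSUED = 11,12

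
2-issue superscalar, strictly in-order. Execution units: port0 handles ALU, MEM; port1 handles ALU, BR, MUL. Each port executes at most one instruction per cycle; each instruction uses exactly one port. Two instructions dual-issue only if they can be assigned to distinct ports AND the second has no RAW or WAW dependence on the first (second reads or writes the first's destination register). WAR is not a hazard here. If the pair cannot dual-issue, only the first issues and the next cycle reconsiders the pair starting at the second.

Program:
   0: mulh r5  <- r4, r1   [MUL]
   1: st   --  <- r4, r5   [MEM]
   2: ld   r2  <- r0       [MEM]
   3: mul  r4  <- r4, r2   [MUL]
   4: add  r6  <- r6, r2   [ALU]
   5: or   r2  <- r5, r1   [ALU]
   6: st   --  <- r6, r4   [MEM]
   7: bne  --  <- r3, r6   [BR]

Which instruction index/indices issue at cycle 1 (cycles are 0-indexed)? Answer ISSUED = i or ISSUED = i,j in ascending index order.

ISSUED = 1

  cy0 -> i0 (mulh.MUL) RAW r5
  cy1 -> i1 (st.MEM) no-port MEM/MEM
  cy2 -> i2 (ld.MEM) RAW r2
  cy3 -> i3+i4 (mul.MUL add.ALU) pair
  cy4 -> i5+i6 (or.ALU st.MEM) pair
  cy5 -> i7 (bne.BR) tail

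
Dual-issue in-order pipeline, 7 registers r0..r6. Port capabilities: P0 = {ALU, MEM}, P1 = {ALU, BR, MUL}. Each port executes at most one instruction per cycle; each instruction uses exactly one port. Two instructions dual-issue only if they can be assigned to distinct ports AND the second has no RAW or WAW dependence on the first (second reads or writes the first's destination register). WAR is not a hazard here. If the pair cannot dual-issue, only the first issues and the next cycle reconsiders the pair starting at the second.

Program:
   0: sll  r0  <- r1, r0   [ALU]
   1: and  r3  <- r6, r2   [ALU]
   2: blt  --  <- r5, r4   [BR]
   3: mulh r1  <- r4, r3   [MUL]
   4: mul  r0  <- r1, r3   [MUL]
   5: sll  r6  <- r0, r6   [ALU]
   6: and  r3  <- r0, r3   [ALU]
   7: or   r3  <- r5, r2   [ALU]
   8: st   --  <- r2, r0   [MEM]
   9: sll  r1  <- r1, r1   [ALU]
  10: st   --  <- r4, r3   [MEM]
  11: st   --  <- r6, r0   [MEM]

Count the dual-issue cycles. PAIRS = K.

PAIRS = 4

c0: i0+i1 sll.ALU/and.ALU  2-wide
c1: i2 blt.BR  no-port BR/MUL
c2: i3 mulh.MUL  no-port MUL/MUL
c3: i4 mul.MUL  RAW r0
c4: i5+i6 sll.ALU/and.ALU  2-wide
c5: i7+i8 or.ALU/st.MEM  2-wide
c6: i9+i10 sll.ALU/st.MEM  2-wide
c7: i11 st.MEM  tail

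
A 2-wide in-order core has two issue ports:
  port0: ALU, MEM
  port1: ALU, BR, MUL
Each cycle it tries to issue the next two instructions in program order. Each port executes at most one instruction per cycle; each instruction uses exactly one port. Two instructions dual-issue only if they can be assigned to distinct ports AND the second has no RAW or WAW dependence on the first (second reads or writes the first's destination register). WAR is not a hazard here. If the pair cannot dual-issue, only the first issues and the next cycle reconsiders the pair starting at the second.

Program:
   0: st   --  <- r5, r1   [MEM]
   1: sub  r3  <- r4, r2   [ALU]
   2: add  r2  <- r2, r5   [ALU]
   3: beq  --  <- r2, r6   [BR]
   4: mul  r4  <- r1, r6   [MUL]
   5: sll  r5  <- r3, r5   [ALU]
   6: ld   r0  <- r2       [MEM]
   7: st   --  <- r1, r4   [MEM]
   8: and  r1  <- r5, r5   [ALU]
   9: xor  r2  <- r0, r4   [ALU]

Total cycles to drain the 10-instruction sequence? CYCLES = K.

CYCLES = 7

[0] i0&i1  st sub  -- dual
[1] i2  add  -- RAW r2
[2] i3  beq  -- no-port BR/MUL
[3] i4&i5  mul sll  -- dual
[4] i6  ld  -- no-port MEM/MEM
[5] i7&i8  st and  -- dual
[6] i9  xor  -- tail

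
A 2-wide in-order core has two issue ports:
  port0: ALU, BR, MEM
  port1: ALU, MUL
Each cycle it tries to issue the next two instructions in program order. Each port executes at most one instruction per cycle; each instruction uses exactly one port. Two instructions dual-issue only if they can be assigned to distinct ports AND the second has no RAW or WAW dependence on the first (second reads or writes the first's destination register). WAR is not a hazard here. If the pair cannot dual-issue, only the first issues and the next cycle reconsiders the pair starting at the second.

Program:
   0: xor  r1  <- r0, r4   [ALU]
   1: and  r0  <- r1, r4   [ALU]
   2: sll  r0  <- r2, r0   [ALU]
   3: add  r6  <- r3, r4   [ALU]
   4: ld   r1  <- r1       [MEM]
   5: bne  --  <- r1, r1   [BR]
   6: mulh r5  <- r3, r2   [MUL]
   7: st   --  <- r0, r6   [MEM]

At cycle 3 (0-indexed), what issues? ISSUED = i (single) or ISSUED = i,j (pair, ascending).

[0] i0  xor.ALU  -- RAW r1
[1] i1  and.ALU  -- RAW+WAW r0
[2] i2&i3  sll.ALU add.ALU  -- dual
[3] i4  ld.MEM  -- no-port MEM/BR
[4] i5&i6  bne.BR mulh.MUL  -- dual
[5] i7  st.MEM  -- tail

ISSUED = 4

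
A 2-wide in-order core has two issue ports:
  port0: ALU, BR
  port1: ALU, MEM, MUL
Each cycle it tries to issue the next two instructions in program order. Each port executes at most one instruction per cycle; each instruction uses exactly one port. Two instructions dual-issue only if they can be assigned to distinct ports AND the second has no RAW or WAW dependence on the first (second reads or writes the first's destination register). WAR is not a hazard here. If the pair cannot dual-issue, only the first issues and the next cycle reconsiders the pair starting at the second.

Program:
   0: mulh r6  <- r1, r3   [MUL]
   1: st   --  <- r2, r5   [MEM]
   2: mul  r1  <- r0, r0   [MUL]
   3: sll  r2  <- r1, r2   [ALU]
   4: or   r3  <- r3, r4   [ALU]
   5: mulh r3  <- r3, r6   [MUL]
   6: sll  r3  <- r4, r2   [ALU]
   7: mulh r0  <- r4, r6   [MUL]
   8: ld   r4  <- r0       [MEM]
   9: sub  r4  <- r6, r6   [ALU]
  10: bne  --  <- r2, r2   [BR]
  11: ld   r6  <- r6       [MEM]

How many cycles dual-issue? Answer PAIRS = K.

PAIRS = 3

#0 head=0: mulh i0 no-port MUL/MEM
#1 head=1: st i1 no-port MEM/MUL
#2 head=2: mul i2 RAW r1
#3 head=3: sll/or i3/i4 2-wide
#4 head=5: mulh i5 WAW r3
#5 head=6: sll/mulh i6/i7 2-wide
#6 head=8: ld i8 WAW r4
#7 head=9: sub/bne i9/i10 2-wide
#8 head=11: ld i11 tail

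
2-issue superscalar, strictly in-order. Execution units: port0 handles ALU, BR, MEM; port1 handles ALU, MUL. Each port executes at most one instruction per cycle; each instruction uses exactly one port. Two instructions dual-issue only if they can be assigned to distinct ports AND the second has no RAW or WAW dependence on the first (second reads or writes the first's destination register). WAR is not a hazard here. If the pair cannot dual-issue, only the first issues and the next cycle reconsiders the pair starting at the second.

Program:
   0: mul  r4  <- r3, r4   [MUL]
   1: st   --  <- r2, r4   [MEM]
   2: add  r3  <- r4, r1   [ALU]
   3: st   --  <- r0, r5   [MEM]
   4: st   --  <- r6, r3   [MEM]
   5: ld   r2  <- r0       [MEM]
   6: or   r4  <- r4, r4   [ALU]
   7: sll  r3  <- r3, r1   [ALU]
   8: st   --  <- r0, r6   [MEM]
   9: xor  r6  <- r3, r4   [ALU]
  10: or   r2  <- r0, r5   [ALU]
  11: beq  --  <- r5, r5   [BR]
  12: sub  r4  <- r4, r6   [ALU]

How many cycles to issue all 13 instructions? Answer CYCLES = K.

CYCLES = 8

[0] i0  mul  -- RAW r4
[1] i1&i2  st/add  -- pair
[2] i3  st  -- no-port MEM/MEM
[3] i4  st  -- no-port MEM/MEM
[4] i5&i6  ld/or  -- pair
[5] i7&i8  sll/st  -- pair
[6] i9&i10  xor/or  -- pair
[7] i11&i12  beq/sub  -- pair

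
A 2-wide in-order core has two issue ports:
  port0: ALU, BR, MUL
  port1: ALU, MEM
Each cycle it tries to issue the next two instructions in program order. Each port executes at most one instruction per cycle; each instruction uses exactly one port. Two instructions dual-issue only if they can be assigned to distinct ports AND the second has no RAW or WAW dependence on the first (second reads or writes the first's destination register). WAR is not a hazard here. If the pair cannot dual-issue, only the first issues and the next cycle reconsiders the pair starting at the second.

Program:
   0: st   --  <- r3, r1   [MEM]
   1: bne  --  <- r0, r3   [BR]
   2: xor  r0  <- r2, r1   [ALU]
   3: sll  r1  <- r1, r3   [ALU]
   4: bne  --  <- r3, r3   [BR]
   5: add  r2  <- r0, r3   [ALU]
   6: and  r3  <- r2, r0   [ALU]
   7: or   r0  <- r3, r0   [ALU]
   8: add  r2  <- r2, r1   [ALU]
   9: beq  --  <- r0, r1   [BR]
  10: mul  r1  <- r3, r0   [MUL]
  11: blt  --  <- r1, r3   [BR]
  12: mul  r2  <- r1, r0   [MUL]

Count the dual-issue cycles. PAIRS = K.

PAIRS = 4

#0 head=0: st.MEM/bne.BR i0&i1 dual
#1 head=2: xor.ALU/sll.ALU i2&i3 dual
#2 head=4: bne.BR/add.ALU i4&i5 dual
#3 head=6: and.ALU i6 RAW r3
#4 head=7: or.ALU/add.ALU i7&i8 dual
#5 head=9: beq.BR i9 no-port BR/MUL
#6 head=10: mul.MUL i10 no-port MUL/BR
#7 head=11: blt.BR i11 no-port BR/MUL
#8 head=12: mul.MUL i12 tail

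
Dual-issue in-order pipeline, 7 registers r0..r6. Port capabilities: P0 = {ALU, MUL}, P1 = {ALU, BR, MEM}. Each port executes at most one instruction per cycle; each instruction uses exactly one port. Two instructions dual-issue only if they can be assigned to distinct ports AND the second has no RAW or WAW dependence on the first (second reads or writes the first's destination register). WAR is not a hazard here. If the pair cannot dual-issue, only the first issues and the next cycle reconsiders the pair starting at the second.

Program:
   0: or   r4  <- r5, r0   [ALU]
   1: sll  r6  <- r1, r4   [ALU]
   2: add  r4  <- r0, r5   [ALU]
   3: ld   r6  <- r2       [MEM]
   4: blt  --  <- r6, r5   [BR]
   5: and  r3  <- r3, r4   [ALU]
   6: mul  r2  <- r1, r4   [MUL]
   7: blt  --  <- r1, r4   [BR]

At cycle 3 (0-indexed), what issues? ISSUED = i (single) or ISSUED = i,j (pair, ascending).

ISSUED = 4,5

0. or.ALU @i0  | RAW r4
1. sll.ALU;add.ALU @i1&i2  | pair
2. ld.MEM @i3  | no-port MEM/BR
3. blt.BR;and.ALU @i4&i5  | pair
4. mul.MUL;blt.BR @i6&i7  | pair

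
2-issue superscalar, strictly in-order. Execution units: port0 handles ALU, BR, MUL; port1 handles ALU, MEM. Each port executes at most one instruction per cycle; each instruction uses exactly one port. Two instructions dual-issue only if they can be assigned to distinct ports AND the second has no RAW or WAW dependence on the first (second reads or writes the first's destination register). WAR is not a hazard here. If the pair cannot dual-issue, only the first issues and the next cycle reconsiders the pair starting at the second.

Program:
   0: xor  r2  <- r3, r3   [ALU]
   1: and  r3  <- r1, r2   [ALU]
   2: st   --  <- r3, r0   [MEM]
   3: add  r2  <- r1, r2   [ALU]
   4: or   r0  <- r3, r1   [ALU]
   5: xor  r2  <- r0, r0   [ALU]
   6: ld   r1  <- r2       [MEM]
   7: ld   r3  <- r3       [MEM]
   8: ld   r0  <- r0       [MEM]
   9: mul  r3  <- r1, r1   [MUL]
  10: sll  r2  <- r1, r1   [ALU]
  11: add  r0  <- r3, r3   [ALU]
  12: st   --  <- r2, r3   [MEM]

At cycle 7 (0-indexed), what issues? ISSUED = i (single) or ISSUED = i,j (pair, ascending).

[0] i0  xor.ALU  -- RAW r2
[1] i1  and.ALU  -- RAW r3
[2] i2+i3  st.MEM;add.ALU  -- 2-wide
[3] i4  or.ALU  -- RAW r0
[4] i5  xor.ALU  -- RAW r2
[5] i6  ld.MEM  -- no-port MEM/MEM
[6] i7  ld.MEM  -- no-port MEM/MEM
[7] i8+i9  ld.MEM;mul.MUL  -- 2-wide
[8] i10+i11  sll.ALU;add.ALU  -- 2-wide
[9] i12  st.MEM  -- tail

ISSUED = 8,9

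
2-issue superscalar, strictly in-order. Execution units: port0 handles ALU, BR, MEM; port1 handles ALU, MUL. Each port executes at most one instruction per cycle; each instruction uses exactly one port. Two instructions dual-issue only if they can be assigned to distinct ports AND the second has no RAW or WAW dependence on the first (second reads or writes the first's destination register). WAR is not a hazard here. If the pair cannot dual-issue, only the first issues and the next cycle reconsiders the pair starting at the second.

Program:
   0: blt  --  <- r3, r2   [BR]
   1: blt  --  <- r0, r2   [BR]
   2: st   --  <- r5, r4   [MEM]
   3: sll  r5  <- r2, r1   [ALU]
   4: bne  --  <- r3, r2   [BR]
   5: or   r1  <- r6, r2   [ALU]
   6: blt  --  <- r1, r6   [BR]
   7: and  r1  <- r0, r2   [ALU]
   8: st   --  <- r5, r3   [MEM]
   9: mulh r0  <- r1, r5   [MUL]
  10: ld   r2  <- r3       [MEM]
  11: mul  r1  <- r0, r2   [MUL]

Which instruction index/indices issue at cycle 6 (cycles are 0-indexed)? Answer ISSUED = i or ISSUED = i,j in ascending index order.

0. blt.BR @i0  | no-port BR/BR
1. blt.BR @i1  | no-port BR/MEM
2. st.MEM/sll.ALU @i2,i3  | 2-wide
3. bne.BR/or.ALU @i4,i5  | 2-wide
4. blt.BR/and.ALU @i6,i7  | 2-wide
5. st.MEM/mulh.MUL @i8,i9  | 2-wide
6. ld.MEM @i10  | RAW r2
7. mul.MUL @i11  | tail

ISSUED = 10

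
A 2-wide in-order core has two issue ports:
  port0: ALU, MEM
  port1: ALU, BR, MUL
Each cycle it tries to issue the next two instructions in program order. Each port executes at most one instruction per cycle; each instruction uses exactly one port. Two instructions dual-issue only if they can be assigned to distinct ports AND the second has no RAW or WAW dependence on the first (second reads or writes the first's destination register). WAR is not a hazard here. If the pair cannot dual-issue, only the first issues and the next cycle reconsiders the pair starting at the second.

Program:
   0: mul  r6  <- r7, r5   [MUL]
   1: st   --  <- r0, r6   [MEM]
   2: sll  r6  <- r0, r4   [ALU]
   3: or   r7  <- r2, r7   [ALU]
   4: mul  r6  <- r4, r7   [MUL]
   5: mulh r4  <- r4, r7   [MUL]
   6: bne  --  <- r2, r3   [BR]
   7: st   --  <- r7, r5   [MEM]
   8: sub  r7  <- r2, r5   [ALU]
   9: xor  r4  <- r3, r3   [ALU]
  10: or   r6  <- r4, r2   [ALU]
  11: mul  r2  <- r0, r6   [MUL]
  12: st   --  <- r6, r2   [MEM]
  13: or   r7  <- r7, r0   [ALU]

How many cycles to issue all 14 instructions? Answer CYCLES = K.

CYCLES = 10

0. mul.MUL @i0  | RAW r6
1. st.MEM+sll.ALU @i1&i2  | pair
2. or.ALU @i3  | RAW r7
3. mul.MUL @i4  | no-port MUL/MUL
4. mulh.MUL @i5  | no-port MUL/BR
5. bne.BR+st.MEM @i6&i7  | pair
6. sub.ALU+xor.ALU @i8&i9  | pair
7. or.ALU @i10  | RAW r6
8. mul.MUL @i11  | RAW r2
9. st.MEM+or.ALU @i12&i13  | pair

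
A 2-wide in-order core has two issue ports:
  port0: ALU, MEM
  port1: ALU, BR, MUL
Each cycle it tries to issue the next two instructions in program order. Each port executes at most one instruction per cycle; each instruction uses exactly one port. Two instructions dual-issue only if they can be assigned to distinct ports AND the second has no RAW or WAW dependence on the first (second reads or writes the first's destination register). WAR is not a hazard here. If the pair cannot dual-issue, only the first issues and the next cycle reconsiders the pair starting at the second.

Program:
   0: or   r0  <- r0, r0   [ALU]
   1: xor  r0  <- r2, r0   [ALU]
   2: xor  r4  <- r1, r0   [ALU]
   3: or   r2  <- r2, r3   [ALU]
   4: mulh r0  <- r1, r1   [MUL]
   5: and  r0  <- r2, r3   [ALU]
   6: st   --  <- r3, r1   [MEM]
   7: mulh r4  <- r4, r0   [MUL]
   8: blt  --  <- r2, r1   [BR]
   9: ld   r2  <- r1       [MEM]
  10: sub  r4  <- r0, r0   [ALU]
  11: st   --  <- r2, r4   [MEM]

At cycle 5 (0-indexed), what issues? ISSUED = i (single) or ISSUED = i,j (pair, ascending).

#0 head=0: or i0 RAW+WAW r0
#1 head=1: xor i1 RAW r0
#2 head=2: xor;or i2&i3 dual
#3 head=4: mulh i4 WAW r0
#4 head=5: and;st i5&i6 dual
#5 head=7: mulh i7 no-port MUL/BR
#6 head=8: blt;ld i8&i9 dual
#7 head=10: sub i10 RAW r4
#8 head=11: st i11 tail

ISSUED = 7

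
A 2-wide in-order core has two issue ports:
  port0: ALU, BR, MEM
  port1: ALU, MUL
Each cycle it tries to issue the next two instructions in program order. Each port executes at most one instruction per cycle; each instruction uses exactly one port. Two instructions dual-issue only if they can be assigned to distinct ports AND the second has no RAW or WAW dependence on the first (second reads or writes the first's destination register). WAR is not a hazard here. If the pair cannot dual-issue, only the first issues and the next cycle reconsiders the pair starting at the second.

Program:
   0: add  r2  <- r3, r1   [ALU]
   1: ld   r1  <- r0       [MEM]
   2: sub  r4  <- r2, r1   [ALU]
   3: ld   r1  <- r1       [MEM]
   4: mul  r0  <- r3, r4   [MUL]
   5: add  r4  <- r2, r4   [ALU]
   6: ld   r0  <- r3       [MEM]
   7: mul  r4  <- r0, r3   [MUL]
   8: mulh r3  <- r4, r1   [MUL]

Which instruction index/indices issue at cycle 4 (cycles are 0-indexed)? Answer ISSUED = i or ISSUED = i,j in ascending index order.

ISSUED = 7

c0: i0,i1 add.ALU ld.MEM  2-wide
c1: i2,i3 sub.ALU ld.MEM  2-wide
c2: i4,i5 mul.MUL add.ALU  2-wide
c3: i6 ld.MEM  RAW r0
c4: i7 mul.MUL  no-port MUL/MUL
c5: i8 mulh.MUL  tail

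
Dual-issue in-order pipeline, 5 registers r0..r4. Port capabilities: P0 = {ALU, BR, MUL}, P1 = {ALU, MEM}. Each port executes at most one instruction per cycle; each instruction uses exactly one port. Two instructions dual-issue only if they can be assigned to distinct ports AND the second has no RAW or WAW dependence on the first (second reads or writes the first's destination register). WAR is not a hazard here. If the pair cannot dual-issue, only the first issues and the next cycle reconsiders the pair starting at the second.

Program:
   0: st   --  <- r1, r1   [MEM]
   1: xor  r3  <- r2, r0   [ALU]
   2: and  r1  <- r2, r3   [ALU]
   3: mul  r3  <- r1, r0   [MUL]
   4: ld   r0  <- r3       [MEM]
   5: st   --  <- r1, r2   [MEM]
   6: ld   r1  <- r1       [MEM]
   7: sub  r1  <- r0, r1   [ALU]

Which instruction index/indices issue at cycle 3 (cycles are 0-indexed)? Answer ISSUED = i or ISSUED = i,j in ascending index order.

t=0 i0&i1:st xor ; 2-wide
t=1 i2:and ; RAW r1
t=2 i3:mul ; RAW r3
t=3 i4:ld ; no-port MEM/MEM
t=4 i5:st ; no-port MEM/MEM
t=5 i6:ld ; RAW+WAW r1
t=6 i7:sub ; tail

ISSUED = 4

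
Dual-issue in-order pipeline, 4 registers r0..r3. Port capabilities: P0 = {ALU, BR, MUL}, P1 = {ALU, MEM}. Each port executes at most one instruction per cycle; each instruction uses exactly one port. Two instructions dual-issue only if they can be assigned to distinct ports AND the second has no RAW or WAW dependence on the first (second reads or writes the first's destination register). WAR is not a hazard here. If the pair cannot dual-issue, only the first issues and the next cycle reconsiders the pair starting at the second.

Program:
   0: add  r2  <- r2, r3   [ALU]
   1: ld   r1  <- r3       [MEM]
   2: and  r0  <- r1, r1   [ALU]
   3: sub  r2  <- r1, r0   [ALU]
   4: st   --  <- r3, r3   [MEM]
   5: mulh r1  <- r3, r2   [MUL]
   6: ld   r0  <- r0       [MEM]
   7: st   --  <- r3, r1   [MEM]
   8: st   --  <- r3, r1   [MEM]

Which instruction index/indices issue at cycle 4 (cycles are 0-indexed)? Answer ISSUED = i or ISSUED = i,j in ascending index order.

ISSUED = 7

c0: i0+i1 add ld  2-wide
c1: i2 and  RAW r0
c2: i3+i4 sub st  2-wide
c3: i5+i6 mulh ld  2-wide
c4: i7 st  no-port MEM/MEM
c5: i8 st  tail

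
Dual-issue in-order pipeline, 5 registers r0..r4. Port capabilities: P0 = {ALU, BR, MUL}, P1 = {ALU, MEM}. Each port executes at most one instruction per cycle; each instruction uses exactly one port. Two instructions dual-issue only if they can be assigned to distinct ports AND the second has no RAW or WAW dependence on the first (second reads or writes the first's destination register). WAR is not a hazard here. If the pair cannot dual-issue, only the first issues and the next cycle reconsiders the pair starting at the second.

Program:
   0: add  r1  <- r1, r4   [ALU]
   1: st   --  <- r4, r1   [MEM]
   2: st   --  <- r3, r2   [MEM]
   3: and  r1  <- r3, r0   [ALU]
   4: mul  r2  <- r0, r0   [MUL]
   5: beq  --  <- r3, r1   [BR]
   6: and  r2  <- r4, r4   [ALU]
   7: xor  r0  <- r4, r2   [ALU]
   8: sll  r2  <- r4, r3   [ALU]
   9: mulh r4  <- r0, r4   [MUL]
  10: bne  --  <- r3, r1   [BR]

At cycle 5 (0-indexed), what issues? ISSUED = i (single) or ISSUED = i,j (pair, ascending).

  cy0 -> i0 (add) RAW r1
  cy1 -> i1 (st) no-port MEM/MEM
  cy2 -> i2+i3 (st;and) 2-wide
  cy3 -> i4 (mul) no-port MUL/BR
  cy4 -> i5+i6 (beq;and) 2-wide
  cy5 -> i7+i8 (xor;sll) 2-wide
  cy6 -> i9 (mulh) no-port MUL/BR
  cy7 -> i10 (bne) tail

ISSUED = 7,8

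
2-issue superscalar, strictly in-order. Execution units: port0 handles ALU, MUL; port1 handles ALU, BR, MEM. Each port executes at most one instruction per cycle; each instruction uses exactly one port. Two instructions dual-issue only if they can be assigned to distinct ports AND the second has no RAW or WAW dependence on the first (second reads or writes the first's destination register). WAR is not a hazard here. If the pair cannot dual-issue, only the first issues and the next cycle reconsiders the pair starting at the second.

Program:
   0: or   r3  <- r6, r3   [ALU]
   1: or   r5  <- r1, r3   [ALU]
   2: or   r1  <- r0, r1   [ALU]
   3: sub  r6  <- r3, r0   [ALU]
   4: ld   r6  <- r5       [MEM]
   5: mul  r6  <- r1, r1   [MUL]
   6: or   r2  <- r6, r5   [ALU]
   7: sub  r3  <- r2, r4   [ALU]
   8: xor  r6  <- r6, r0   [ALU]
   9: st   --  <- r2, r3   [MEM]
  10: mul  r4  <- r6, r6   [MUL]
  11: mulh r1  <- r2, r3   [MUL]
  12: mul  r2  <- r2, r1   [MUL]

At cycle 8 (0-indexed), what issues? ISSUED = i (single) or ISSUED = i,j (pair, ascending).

#0 head=0: or.ALU i0 RAW r3
#1 head=1: or.ALU+or.ALU i1/i2 dual
#2 head=3: sub.ALU i3 WAW r6
#3 head=4: ld.MEM i4 WAW r6
#4 head=5: mul.MUL i5 RAW r6
#5 head=6: or.ALU i6 RAW r2
#6 head=7: sub.ALU+xor.ALU i7/i8 dual
#7 head=9: st.MEM+mul.MUL i9/i10 dual
#8 head=11: mulh.MUL i11 no-port MUL/MUL
#9 head=12: mul.MUL i12 tail

ISSUED = 11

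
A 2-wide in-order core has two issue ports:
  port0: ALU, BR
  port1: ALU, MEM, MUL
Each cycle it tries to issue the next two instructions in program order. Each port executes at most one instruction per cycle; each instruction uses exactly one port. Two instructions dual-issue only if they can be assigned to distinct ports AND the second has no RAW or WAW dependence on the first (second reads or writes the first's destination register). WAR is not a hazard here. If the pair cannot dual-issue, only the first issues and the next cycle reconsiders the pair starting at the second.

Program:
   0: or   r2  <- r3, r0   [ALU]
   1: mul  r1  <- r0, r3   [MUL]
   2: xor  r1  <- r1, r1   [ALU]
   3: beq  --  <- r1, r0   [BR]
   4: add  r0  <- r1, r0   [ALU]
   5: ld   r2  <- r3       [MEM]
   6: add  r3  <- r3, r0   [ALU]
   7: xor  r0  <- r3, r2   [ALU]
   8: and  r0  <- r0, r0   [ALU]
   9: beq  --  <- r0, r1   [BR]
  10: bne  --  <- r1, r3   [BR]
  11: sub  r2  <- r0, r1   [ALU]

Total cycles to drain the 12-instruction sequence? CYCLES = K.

CYCLES = 8

c0: i0&i1 or+mul  2-wide
c1: i2 xor  RAW r1
c2: i3&i4 beq+add  2-wide
c3: i5&i6 ld+add  2-wide
c4: i7 xor  RAW+WAW r0
c5: i8 and  RAW r0
c6: i9 beq  no-port BR/BR
c7: i10&i11 bne+sub  2-wide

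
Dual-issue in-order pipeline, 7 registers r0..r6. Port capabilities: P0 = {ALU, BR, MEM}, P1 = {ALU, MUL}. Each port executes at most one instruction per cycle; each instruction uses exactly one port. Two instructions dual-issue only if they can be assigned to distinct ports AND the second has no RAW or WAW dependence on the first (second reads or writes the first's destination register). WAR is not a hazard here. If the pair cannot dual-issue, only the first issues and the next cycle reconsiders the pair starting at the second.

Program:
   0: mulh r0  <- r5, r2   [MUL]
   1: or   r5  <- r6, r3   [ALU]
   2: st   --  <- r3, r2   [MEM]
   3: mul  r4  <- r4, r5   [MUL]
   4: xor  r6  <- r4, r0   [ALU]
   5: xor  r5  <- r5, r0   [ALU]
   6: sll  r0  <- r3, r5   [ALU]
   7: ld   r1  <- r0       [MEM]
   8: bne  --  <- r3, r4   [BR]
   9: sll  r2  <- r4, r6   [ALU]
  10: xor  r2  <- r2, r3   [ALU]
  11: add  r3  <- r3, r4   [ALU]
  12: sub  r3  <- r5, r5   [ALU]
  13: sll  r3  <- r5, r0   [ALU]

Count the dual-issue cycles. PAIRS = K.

PAIRS = 5

#0 head=0: mulh.MUL;or.ALU i0+i1 dual
#1 head=2: st.MEM;mul.MUL i2+i3 dual
#2 head=4: xor.ALU;xor.ALU i4+i5 dual
#3 head=6: sll.ALU i6 RAW r0
#4 head=7: ld.MEM i7 no-port MEM/BR
#5 head=8: bne.BR;sll.ALU i8+i9 dual
#6 head=10: xor.ALU;add.ALU i10+i11 dual
#7 head=12: sub.ALU i12 WAW r3
#8 head=13: sll.ALU i13 tail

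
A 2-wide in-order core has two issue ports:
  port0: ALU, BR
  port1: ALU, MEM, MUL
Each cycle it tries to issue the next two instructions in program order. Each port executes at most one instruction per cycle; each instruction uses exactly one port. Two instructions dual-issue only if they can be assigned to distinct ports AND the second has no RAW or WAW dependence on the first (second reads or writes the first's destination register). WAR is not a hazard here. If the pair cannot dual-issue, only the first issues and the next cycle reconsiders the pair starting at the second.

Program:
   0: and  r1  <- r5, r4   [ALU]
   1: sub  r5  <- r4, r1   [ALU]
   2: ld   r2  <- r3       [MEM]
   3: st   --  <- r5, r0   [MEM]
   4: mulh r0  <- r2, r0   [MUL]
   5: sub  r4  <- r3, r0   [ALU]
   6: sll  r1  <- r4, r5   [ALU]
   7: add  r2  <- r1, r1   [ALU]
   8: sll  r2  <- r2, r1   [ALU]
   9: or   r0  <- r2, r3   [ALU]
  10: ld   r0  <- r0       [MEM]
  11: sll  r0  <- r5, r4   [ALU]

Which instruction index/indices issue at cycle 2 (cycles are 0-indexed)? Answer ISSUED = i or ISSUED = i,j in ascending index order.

#0 head=0: and i0 RAW r1
#1 head=1: sub ld i1/i2 pair
#2 head=3: st i3 no-port MEM/MUL
#3 head=4: mulh i4 RAW r0
#4 head=5: sub i5 RAW r4
#5 head=6: sll i6 RAW r1
#6 head=7: add i7 RAW+WAW r2
#7 head=8: sll i8 RAW r2
#8 head=9: or i9 RAW+WAW r0
#9 head=10: ld i10 WAW r0
#10 head=11: sll i11 tail

ISSUED = 3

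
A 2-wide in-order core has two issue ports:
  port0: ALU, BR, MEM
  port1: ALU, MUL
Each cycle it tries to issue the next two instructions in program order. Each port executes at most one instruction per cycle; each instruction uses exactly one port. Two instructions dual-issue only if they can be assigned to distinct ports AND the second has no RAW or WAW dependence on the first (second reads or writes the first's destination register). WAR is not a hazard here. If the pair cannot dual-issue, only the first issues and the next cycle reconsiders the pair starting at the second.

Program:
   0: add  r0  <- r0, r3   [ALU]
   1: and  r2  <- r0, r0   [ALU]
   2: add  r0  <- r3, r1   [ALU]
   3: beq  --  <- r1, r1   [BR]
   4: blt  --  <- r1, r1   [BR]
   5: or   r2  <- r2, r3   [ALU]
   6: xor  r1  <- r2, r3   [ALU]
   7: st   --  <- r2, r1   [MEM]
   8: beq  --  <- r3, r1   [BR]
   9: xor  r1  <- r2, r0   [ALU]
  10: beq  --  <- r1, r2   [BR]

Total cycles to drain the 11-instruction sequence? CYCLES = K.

[0] i0  add.ALU  -- RAW r0
[1] i1+i2  and.ALU+add.ALU  -- pair
[2] i3  beq.BR  -- no-port BR/BR
[3] i4+i5  blt.BR+or.ALU  -- pair
[4] i6  xor.ALU  -- RAW r1
[5] i7  st.MEM  -- no-port MEM/BR
[6] i8+i9  beq.BR+xor.ALU  -- pair
[7] i10  beq.BR  -- tail

CYCLES = 8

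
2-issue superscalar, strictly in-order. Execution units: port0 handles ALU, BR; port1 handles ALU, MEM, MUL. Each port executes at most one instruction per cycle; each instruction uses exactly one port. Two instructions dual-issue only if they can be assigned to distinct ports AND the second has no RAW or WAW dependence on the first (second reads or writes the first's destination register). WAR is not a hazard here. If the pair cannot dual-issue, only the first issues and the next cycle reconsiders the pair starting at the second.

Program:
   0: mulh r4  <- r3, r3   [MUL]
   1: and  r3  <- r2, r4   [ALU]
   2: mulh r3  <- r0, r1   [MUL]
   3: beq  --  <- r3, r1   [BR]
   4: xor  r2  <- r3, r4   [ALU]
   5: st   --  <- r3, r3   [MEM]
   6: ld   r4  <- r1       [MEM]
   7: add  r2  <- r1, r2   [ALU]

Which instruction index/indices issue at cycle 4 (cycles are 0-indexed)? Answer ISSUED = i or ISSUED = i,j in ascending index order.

ISSUED = 5

0. mulh @i0  | RAW r4
1. and @i1  | WAW r3
2. mulh @i2  | RAW r3
3. beq+xor @i3+i4  | pair
4. st @i5  | no-port MEM/MEM
5. ld+add @i6+i7  | pair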